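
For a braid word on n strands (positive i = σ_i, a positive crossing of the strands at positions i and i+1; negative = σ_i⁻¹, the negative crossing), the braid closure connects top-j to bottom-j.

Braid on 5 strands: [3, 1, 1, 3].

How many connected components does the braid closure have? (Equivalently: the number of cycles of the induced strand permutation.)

5

Derivation:
Track the strand permutation on 5 strands, starting from identity.
  step 1: s3 swaps positions 3,4 -> [1 2 4 3 5]
  step 2: s1 swaps positions 1,2 -> [2 1 4 3 5]
  step 3: s1 swaps positions 1,2 -> [1 2 4 3 5]
  step 4: s3 swaps positions 3,4 -> [1 2 3 4 5]
Final permutation (position -> original strand): [1 2 3 4 5]
Closure components = cycle count of this permutation = 5.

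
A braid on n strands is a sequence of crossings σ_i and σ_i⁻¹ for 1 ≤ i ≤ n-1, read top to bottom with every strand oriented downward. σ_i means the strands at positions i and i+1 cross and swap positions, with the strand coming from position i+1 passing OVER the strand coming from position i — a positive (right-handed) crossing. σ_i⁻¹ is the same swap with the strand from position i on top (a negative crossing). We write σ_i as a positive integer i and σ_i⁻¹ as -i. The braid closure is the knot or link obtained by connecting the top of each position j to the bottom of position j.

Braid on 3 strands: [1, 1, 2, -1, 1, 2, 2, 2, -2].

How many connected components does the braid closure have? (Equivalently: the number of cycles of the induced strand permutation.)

2

Derivation:
Track the strand permutation on 3 strands, starting from identity.
  step 1: s1 swaps positions 1,2 -> [2 1 3]
  step 2: s1 swaps positions 1,2 -> [1 2 3]
  step 3: s2 swaps positions 2,3 -> [1 3 2]
  step 4: s1^-1 swaps positions 1,2 -> [3 1 2]
  step 5: s1 swaps positions 1,2 -> [1 3 2]
  step 6: s2 swaps positions 2,3 -> [1 2 3]
  step 7: s2 swaps positions 2,3 -> [1 3 2]
  step 8: s2 swaps positions 2,3 -> [1 2 3]
  step 9: s2^-1 swaps positions 2,3 -> [1 3 2]
Final permutation (position -> original strand): [1 3 2]
Closure components = cycle count of this permutation = 2.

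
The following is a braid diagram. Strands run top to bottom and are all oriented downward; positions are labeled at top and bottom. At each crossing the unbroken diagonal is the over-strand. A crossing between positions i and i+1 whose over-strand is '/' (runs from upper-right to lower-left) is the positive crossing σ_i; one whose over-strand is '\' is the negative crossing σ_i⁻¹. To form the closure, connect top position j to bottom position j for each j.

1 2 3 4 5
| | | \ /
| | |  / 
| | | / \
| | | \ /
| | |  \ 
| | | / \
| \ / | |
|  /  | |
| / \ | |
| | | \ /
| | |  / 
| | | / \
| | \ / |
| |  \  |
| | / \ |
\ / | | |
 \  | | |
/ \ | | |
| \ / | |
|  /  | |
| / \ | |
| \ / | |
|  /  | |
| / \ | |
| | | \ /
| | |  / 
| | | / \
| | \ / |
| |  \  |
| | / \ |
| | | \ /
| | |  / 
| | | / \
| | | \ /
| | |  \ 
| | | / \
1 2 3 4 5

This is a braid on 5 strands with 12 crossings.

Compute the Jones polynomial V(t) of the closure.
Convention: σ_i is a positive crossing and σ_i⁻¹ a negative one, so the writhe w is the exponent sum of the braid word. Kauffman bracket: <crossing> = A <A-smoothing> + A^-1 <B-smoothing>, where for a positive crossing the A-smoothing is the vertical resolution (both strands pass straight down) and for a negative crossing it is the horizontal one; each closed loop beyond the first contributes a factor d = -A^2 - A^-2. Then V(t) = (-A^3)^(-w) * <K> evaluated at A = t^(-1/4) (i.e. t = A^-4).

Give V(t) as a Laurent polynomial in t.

-t^6 + 2*t^5 - 3*t^4 + 4*t^3 - 3*t^2 + 3*t - 2 + t^-1

Derivation:
Reading the diagram top to bottom ('/'-over between positions i,i+1 = s_i, '\'-over = s_i^-1): braid word = s4 s4^-1 s2 s4 s3^-1 s1^-1 s2 s2 s4 s3^-1 s4 s4^-1.
The presented braid s4 s4^-1 s2 s4 s3^-1 s1^-1 s2 s2 s4 s3^-1 s4 s4^-1 on 5 strands reduces by inverse Markov moves (closure unchanged at each step):
  Deconjugate: the word is γ·β·γ⁻¹ with γ = s4 s4^-1 (prefix) and γ⁻¹ = s4 s4^-1 (suffix); strip both.
Reduced to β = s2 s4 s3^-1 s1^-1 s2 s2 s4 s3^-1 on 5 strands, 8 crossings.
Compute on β:
Braid: s2 s4 s3^-1 s1^-1 s2 s2 s4 s3^-1 on 5 strands, 8 crossings.
Writhe w = (#positive) - (#negative) = 5 - 3 = 2.
Enumerate smoothing states for the bracket polynomial. There are 2^8 = 256 states.
Smooth each crossing (0=||, 1=⌣⌢); contribution A^(Σ sign_k(1-2s_k)) * d^(L-1).
Tabulate the states by total A-exponent and number of loops L (A-exp: L × count):
  A^8: L=4 ×1
  A^6: L=3 ×7, L=5 ×1
  A^4: L=2 ×19, L=4 ×9
  A^2: L=1 ×19, L=3 ×35, L=5 ×2
  A^0: L=2 ×48, L=4 ×22
  A^-2: L=3 ×49, L=5 ×7
  A^-4: L=4 ×27, L=6 ×1
  A^-6: L=5 ×8
  A^-8: L=6 ×1
Each group contributes A^e * Σ count * d^(L-1):
Powers of d = -A^2 - A^-2: d^2 = A^4 + 2 + A^-4; d^3 = -A^6 - 3*A^2 - 3*A^-2 - A^-6; d^4 = A^8 + 4*A^4 + 6 + 4*A^-4 + A^-8; d^5 = -A^10 - 5*A^6 - 10*A^2 - 10*A^-2 - 5*A^-6 - A^-10.
  A^8 * (d^3) = -A^14 - 3*A^10 - 3*A^6 - A^2
  A^6 * (7*d^2 + d^4) = A^14 + 11*A^10 + 20*A^6 + 11*A^2 + A^-2
  A^4 * (19*d + 9*d^3) = -9*A^10 - 46*A^6 - 46*A^2 - 9*A^-2
  A^2 * (19 + 35*d^2 + 2*d^4) = 2*A^10 + 43*A^6 + 101*A^2 + 43*A^-2 + 2*A^-6
  A^0 * (48*d + 22*d^3) = -22*A^6 - 114*A^2 - 114*A^-2 - 22*A^-6
  A^-2 * (49*d^2 + 7*d^4) = 7*A^6 + 77*A^2 + 140*A^-2 + 77*A^-6 + 7*A^-10
  A^-4 * (27*d^3 + d^5) = -A^6 - 32*A^2 - 91*A^-2 - 91*A^-6 - 32*A^-10 - A^-14
  A^-6 * (8*d^4) = 8*A^2 + 32*A^-2 + 48*A^-6 + 32*A^-10 + 8*A^-14
  A^-8 * (d^5) = -A^2 - 5*A^-2 - 10*A^-6 - 10*A^-10 - 5*A^-14 - A^-18
Summing the groups: <K> = A^10 - 2*A^6 + 3*A^2 - 3*A^-2 + 4*A^-6 - 3*A^-10 + 2*A^-14 - A^-18
Normalise by the writhe: (-A^3)^(-w) = (-A^3)^(-2) = A^-6, so f(A) = A^-6 * <K> = A^4 - 2 + 3*A^-4 - 3*A^-8 + 4*A^-12 - 3*A^-16 + 2*A^-20 - A^-24.
Substitute A = t^(-1/4), i.e. A^e → t^(-e/4): V(t) = -t^6 + 2*t^5 - 3*t^4 + 4*t^3 - 3*t^2 + 3*t - 2 + t^-1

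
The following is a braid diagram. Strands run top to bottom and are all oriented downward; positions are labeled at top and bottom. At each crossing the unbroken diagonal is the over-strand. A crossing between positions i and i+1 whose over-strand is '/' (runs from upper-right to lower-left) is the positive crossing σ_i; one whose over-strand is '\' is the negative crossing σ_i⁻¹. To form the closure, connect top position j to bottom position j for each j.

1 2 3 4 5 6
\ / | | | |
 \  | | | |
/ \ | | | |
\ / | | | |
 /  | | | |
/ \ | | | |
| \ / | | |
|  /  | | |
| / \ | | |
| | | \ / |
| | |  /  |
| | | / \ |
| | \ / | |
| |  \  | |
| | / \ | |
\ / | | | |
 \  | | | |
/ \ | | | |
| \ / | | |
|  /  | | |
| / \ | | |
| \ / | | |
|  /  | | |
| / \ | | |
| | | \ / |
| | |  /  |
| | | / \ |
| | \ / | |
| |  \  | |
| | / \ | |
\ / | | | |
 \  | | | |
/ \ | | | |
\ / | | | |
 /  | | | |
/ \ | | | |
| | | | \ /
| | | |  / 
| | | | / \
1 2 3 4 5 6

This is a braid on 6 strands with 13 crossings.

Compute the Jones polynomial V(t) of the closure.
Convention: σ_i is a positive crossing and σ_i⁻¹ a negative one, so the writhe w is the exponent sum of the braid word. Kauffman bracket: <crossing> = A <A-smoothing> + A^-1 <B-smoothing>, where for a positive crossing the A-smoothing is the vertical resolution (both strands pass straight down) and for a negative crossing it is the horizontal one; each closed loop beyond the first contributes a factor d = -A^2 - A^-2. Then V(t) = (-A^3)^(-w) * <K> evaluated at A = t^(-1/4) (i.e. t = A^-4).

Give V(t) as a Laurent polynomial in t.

-t^6 + 2*t^5 - 3*t^4 + 4*t^3 - 3*t^2 + 3*t - 2 + t^-1

Derivation:
Reading the diagram top to bottom ('/'-over between positions i,i+1 = s_i, '\'-over = s_i^-1): braid word = s1^-1 s1 s2 s4 s3^-1 s1^-1 s2 s2 s4 s3^-1 s1^-1 s1 s5.
The presented braid s1^-1 s1 s2 s4 s3^-1 s1^-1 s2 s2 s4 s3^-1 s1^-1 s1 s5 on 6 strands reduces by inverse Markov moves (closure unchanged at each step):
  Destabilize: the word has the form β·s5 where s5 occurs only as the final letter (β ∈ B_5); drop it and the last strand → 5 strands.
  Deconjugate: the word is γ·β·γ⁻¹ with γ = s1^-1 s1 (prefix) and γ⁻¹ = s1^-1 s1 (suffix); strip both.
Reduced to β = s2 s4 s3^-1 s1^-1 s2 s2 s4 s3^-1 on 5 strands, 8 crossings.
Compute on β:
Braid: s2 s4 s3^-1 s1^-1 s2 s2 s4 s3^-1 on 5 strands, 8 crossings.
Writhe w = (#positive) - (#negative) = 5 - 3 = 2.
Enumerate smoothing states for the bracket polynomial. There are 2^8 = 256 states.
Smooth each crossing (0=||, 1=⌣⌢); contribution A^(Σ sign_k(1-2s_k)) * d^(L-1).
Tabulate the states by total A-exponent and number of loops L (A-exp: L × count):
  A^8: L=4 ×1
  A^6: L=3 ×7, L=5 ×1
  A^4: L=2 ×19, L=4 ×9
  A^2: L=1 ×19, L=3 ×35, L=5 ×2
  A^0: L=2 ×48, L=4 ×22
  A^-2: L=3 ×49, L=5 ×7
  A^-4: L=4 ×27, L=6 ×1
  A^-6: L=5 ×8
  A^-8: L=6 ×1
Each group contributes A^e * Σ count * d^(L-1):
Powers of d = -A^2 - A^-2: d^2 = A^4 + 2 + A^-4; d^3 = -A^6 - 3*A^2 - 3*A^-2 - A^-6; d^4 = A^8 + 4*A^4 + 6 + 4*A^-4 + A^-8; d^5 = -A^10 - 5*A^6 - 10*A^2 - 10*A^-2 - 5*A^-6 - A^-10.
  A^8 * (d^3) = -A^14 - 3*A^10 - 3*A^6 - A^2
  A^6 * (7*d^2 + d^4) = A^14 + 11*A^10 + 20*A^6 + 11*A^2 + A^-2
  A^4 * (19*d + 9*d^3) = -9*A^10 - 46*A^6 - 46*A^2 - 9*A^-2
  A^2 * (19 + 35*d^2 + 2*d^4) = 2*A^10 + 43*A^6 + 101*A^2 + 43*A^-2 + 2*A^-6
  A^0 * (48*d + 22*d^3) = -22*A^6 - 114*A^2 - 114*A^-2 - 22*A^-6
  A^-2 * (49*d^2 + 7*d^4) = 7*A^6 + 77*A^2 + 140*A^-2 + 77*A^-6 + 7*A^-10
  A^-4 * (27*d^3 + d^5) = -A^6 - 32*A^2 - 91*A^-2 - 91*A^-6 - 32*A^-10 - A^-14
  A^-6 * (8*d^4) = 8*A^2 + 32*A^-2 + 48*A^-6 + 32*A^-10 + 8*A^-14
  A^-8 * (d^5) = -A^2 - 5*A^-2 - 10*A^-6 - 10*A^-10 - 5*A^-14 - A^-18
Summing the groups: <K> = A^10 - 2*A^6 + 3*A^2 - 3*A^-2 + 4*A^-6 - 3*A^-10 + 2*A^-14 - A^-18
Normalise by the writhe: (-A^3)^(-w) = (-A^3)^(-2) = A^-6, so f(A) = A^-6 * <K> = A^4 - 2 + 3*A^-4 - 3*A^-8 + 4*A^-12 - 3*A^-16 + 2*A^-20 - A^-24.
Substitute A = t^(-1/4), i.e. A^e → t^(-e/4): V(t) = -t^6 + 2*t^5 - 3*t^4 + 4*t^3 - 3*t^2 + 3*t - 2 + t^-1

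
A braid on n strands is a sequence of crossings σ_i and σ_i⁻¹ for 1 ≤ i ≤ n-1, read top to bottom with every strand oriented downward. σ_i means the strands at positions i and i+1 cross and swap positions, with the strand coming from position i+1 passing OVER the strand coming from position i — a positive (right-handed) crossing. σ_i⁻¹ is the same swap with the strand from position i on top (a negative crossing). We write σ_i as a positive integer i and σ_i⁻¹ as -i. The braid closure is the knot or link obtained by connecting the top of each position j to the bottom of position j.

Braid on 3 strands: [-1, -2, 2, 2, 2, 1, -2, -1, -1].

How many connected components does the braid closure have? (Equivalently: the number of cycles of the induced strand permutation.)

2

Derivation:
Track the strand permutation on 3 strands, starting from identity.
  step 1: s1^-1 swaps positions 1,2 -> [2 1 3]
  step 2: s2^-1 swaps positions 2,3 -> [2 3 1]
  step 3: s2 swaps positions 2,3 -> [2 1 3]
  step 4: s2 swaps positions 2,3 -> [2 3 1]
  step 5: s2 swaps positions 2,3 -> [2 1 3]
  step 6: s1 swaps positions 1,2 -> [1 2 3]
  step 7: s2^-1 swaps positions 2,3 -> [1 3 2]
  step 8: s1^-1 swaps positions 1,2 -> [3 1 2]
  step 9: s1^-1 swaps positions 1,2 -> [1 3 2]
Final permutation (position -> original strand): [1 3 2]
Closure components = cycle count of this permutation = 2.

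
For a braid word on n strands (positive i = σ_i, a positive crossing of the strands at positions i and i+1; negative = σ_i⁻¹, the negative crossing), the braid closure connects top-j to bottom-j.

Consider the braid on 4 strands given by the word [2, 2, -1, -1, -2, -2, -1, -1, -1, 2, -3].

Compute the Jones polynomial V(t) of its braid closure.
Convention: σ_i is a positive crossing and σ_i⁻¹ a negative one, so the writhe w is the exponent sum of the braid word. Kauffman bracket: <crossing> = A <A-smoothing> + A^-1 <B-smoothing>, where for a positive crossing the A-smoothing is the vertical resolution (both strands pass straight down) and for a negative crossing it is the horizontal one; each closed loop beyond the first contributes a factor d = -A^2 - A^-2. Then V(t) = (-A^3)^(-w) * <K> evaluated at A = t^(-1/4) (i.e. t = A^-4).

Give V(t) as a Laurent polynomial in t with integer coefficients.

-1 + 3*t^-1 - 4*t^-2 + 6*t^-3 - 5*t^-4 + 5*t^-5 - 4*t^-6 + 2*t^-7 - t^-8

Derivation:
The presented braid s2 s2 s1^-1 s1^-1 s2^-1 s2^-1 s1^-1 s1^-1 s1^-1 s2 s3^-1 on 4 strands reduces by inverse Markov moves (closure unchanged at each step):
  Destabilize: the word has the form β·s3^-1 where s3^-1 occurs only as the final letter (β ∈ B_3); drop it and the last strand → 3 strands.
Reduced to β = s2 s2 s1^-1 s1^-1 s2^-1 s2^-1 s1^-1 s1^-1 s1^-1 s2 on 3 strands, 10 crossings.
Compute on β:
Braid: s2 s2 s1^-1 s1^-1 s2^-1 s2^-1 s1^-1 s1^-1 s1^-1 s2 on 3 strands, 10 crossings.
Writhe w = (#positive) - (#negative) = 3 - 7 = -4.
Enumerate smoothing states for the bracket polynomial. There are 2^10 = 1024 states.
For each crossing: s=0 is the vertical smoothing, s=1 horizontal. Crossing k contributes A^(sign_k * (1 - 2*s_k)); loop factor d = -A^2 - A^-2.
Tabulate the states by total A-exponent and number of loops L (A-exp: L × count):
  A^10: L=6 ×1
  A^8: L=5 ×10
  A^6: L=4 ×41, L=6 ×4
  A^4: L=3 ×87, L=5 ×32, L=7 ×1
  A^2: L=2 ×97, L=4 ×100, L=6 ×13
  A^0: L=1 ×46, L=3 ×152, L=5 ×52, L=7 ×2
  A^-2: L=2 ×103, L=4 ×96, L=6 ×11
  A^-4: L=1 ×15, L=3 ×79, L=5 ×26
  A^-6: L=2 ×18, L=4 ×26, L=6 ×1
  A^-8: L=3 ×8, L=5 ×2
  A^-10: L=4 ×1
Each group contributes A^e * Σ count * d^(L-1):
Powers of d = -A^2 - A^-2: d^2 = A^4 + 2 + A^-4; d^3 = -A^6 - 3*A^2 - 3*A^-2 - A^-6; d^4 = A^8 + 4*A^4 + 6 + 4*A^-4 + A^-8; d^5 = -A^10 - 5*A^6 - 10*A^2 - 10*A^-2 - 5*A^-6 - A^-10; d^6 = A^12 + 6*A^8 + 15*A^4 + 20 + 15*A^-4 + 6*A^-8 + A^-12.
  A^10 * (d^5) = -A^20 - 5*A^16 - 10*A^12 - 10*A^8 - 5*A^4 - 1
  A^8 * (10*d^4) = 10*A^16 + 40*A^12 + 60*A^8 + 40*A^4 + 10
  A^6 * (41*d^3 + 4*d^5) = -4*A^16 - 61*A^12 - 163*A^8 - 163*A^4 - 61 - 4*A^-4
  A^4 * (87*d^2 + 32*d^4 + d^6) = A^16 + 38*A^12 + 230*A^8 + 386*A^4 + 230 + 38*A^-4 + A^-8
  A^2 * (97*d + 100*d^3 + 13*d^5) = -13*A^12 - 165*A^8 - 527*A^4 - 527 - 165*A^-4 - 13*A^-8
  A^0 * (46 + 152*d^2 + 52*d^4 + 2*d^6) = 2*A^12 + 64*A^8 + 390*A^4 + 702 + 390*A^-4 + 64*A^-8 + 2*A^-12
  A^-2 * (103*d + 96*d^3 + 11*d^5) = -11*A^8 - 151*A^4 - 501 - 501*A^-4 - 151*A^-8 - 11*A^-12
  A^-4 * (15 + 79*d^2 + 26*d^4) = 26*A^4 + 183 + 329*A^-4 + 183*A^-8 + 26*A^-12
  A^-6 * (18*d + 26*d^3 + d^5) = -A^4 - 31 - 106*A^-4 - 106*A^-8 - 31*A^-12 - A^-16
  A^-8 * (8*d^2 + 2*d^4) = 2 + 16*A^-4 + 28*A^-8 + 16*A^-12 + 2*A^-16
  A^-10 * (d^3) = -A^-4 - 3*A^-8 - 3*A^-12 - A^-16
Summing the groups: <K> = -A^20 + 2*A^16 - 4*A^12 + 5*A^8 - 5*A^4 + 6 - 4*A^-4 + 3*A^-8 - A^-12
Normalise by the writhe: (-A^3)^(-w) = (-A^3)^(4) = A^12, so f(A) = A^12 * <K> = -A^32 + 2*A^28 - 4*A^24 + 5*A^20 - 5*A^16 + 6*A^12 - 4*A^8 + 3*A^4 - 1.
Substitute A = t^(-1/4), i.e. A^e → t^(-e/4): V(t) = -1 + 3*t^-1 - 4*t^-2 + 6*t^-3 - 5*t^-4 + 5*t^-5 - 4*t^-6 + 2*t^-7 - t^-8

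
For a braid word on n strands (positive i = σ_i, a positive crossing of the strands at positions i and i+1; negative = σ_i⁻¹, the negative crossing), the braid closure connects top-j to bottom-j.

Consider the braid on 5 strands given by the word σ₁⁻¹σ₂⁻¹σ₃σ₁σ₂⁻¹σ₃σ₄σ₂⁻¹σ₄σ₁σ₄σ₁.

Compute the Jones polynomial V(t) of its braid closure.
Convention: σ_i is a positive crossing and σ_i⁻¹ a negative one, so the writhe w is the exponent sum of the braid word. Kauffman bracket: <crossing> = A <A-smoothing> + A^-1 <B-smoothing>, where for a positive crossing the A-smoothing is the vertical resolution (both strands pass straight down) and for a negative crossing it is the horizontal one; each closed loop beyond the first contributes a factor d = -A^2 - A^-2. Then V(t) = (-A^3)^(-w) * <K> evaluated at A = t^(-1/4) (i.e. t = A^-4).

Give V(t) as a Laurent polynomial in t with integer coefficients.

The presented braid s1^-1 s2^-1 s3 s1 s2^-1 s3 s4 s2^-1 s4 s1 s4 s1 on 5 strands reduces by inverse Markov moves (closure unchanged at each step):
  Deconjugate: the word is γ·β·γ⁻¹ with γ = s1^-1 (prefix) and γ⁻¹ = s1 (suffix); strip both.
Reduced to β = s2^-1 s3 s1 s2^-1 s3 s4 s2^-1 s4 s1 s4 on 5 strands, 10 crossings.
Compute on β:
Braid: s2^-1 s3 s1 s2^-1 s3 s4 s2^-1 s4 s1 s4 on 5 strands, 10 crossings.
Writhe w = (#positive) - (#negative) = 7 - 3 = 4.
Enumerate smoothing states for the bracket polynomial. There are 2^10 = 1024 states.
Each crossing splits two ways (0=vertical, 1=horizontal). The state's weight is A^(#A-smoothings - #B-smoothings) * d^(loops - 1).
Tabulate the states by total A-exponent and number of loops L (A-exp: L × count):
  A^10: L=6 ×1
  A^8: L=5 ×10
  A^6: L=4 ×42, L=6 ×3
  A^4: L=3 ×95, L=5 ×24, L=7 ×1
  A^2: L=2 ×117, L=4 ×86, L=6 ×7
  A^0: L=1 ×63, L=3 ×157, L=5 ×32
  A^-2: L=2 ×120, L=4 ×87, L=6 ×3
  A^-4: L=3 ×99, L=5 ×21
  A^-6: L=4 ×43, L=6 ×2
  A^-8: L=5 ×10
  A^-10: L=6 ×1
Each group contributes A^e * Σ count * d^(L-1):
Powers of d = -A^2 - A^-2: d^2 = A^4 + 2 + A^-4; d^3 = -A^6 - 3*A^2 - 3*A^-2 - A^-6; d^4 = A^8 + 4*A^4 + 6 + 4*A^-4 + A^-8; d^5 = -A^10 - 5*A^6 - 10*A^2 - 10*A^-2 - 5*A^-6 - A^-10; d^6 = A^12 + 6*A^8 + 15*A^4 + 20 + 15*A^-4 + 6*A^-8 + A^-12.
  A^10 * (d^5) = -A^20 - 5*A^16 - 10*A^12 - 10*A^8 - 5*A^4 - 1
  A^8 * (10*d^4) = 10*A^16 + 40*A^12 + 60*A^8 + 40*A^4 + 10
  A^6 * (42*d^3 + 3*d^5) = -3*A^16 - 57*A^12 - 156*A^8 - 156*A^4 - 57 - 3*A^-4
  A^4 * (95*d^2 + 24*d^4 + d^6) = A^16 + 30*A^12 + 206*A^8 + 354*A^4 + 206 + 30*A^-4 + A^-8
  A^2 * (117*d + 86*d^3 + 7*d^5) = -7*A^12 - 121*A^8 - 445*A^4 - 445 - 121*A^-4 - 7*A^-8
  A^0 * (63 + 157*d^2 + 32*d^4) = 32*A^8 + 285*A^4 + 569 + 285*A^-4 + 32*A^-8
  A^-2 * (120*d + 87*d^3 + 3*d^5) = -3*A^8 - 102*A^4 - 411 - 411*A^-4 - 102*A^-8 - 3*A^-12
  A^-4 * (99*d^2 + 21*d^4) = 21*A^4 + 183 + 324*A^-4 + 183*A^-8 + 21*A^-12
  A^-6 * (43*d^3 + 2*d^5) = -2*A^4 - 53 - 149*A^-4 - 149*A^-8 - 53*A^-12 - 2*A^-16
  A^-8 * (10*d^4) = 10 + 40*A^-4 + 60*A^-8 + 40*A^-12 + 10*A^-16
  A^-10 * (d^5) = -1 - 5*A^-4 - 10*A^-8 - 10*A^-12 - 5*A^-16 - A^-20
Summing the groups: <K> = -A^20 + 3*A^16 - 4*A^12 + 8*A^8 - 10*A^4 + 10 - 10*A^-4 + 8*A^-8 - 5*A^-12 + 3*A^-16 - A^-20
Normalise by the writhe: (-A^3)^(-w) = (-A^3)^(-4) = A^-12, so f(A) = A^-12 * <K> = -A^8 + 3*A^4 - 4 + 8*A^-4 - 10*A^-8 + 10*A^-12 - 10*A^-16 + 8*A^-20 - 5*A^-24 + 3*A^-28 - A^-32.
Substitute A = t^(-1/4), i.e. A^e → t^(-e/4): V(t) = -t^8 + 3*t^7 - 5*t^6 + 8*t^5 - 10*t^4 + 10*t^3 - 10*t^2 + 8*t - 4 + 3*t^-1 - t^-2

Answer: -t^8 + 3*t^7 - 5*t^6 + 8*t^5 - 10*t^4 + 10*t^3 - 10*t^2 + 8*t - 4 + 3*t^-1 - t^-2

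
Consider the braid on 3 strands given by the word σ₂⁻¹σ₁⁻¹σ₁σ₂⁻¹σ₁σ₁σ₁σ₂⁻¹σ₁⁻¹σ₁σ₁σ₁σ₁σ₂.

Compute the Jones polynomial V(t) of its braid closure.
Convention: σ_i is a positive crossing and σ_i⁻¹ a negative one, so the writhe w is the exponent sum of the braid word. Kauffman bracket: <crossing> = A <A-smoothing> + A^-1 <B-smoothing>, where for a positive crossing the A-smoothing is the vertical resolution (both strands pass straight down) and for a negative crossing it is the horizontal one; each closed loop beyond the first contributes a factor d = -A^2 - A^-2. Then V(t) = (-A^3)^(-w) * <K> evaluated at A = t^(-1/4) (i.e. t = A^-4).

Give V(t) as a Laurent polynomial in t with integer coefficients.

t^8 - 2*t^7 + 3*t^6 - 4*t^5 + 3*t^4 - 3*t^3 + 3*t^2 - t + 1

Derivation:
The presented braid s2^-1 s1^-1 s1 s2^-1 s1 s1 s1 s2^-1 s1^-1 s1 s1 s1 s1 s2 on 3 strands reduces by inverse Markov moves (closure unchanged at each step):
  Deconjugate: the word is γ·β·γ⁻¹ with γ = s2^-1 s1^-1 (prefix) and γ⁻¹ = s1 s2 (suffix); strip both.
Reduced to β = s1 s2^-1 s1 s1 s1 s2^-1 s1^-1 s1 s1 s1 on 3 strands, 10 crossings.
Compute on β:
First cancel adjacent σ_i σ_i⁻¹ pairs (Reidemeister II — same braid, same closure): s1 s2^-1 s1 s1 s1 s2^-1 s1^-1 s1 s1 s1 → s1 s2^-1 s1 s1 s1 s2^-1 s1 s1.
Braid: s1 s2^-1 s1 s1 s1 s2^-1 s1 s1 on 3 strands, 8 crossings.
Writhe w = (#positive) - (#negative) = 6 - 2 = 4.
State-sum expansion of <K>. There are 2^8 = 256 states.
Smooth each crossing (0=||, 1=⌣⌢); contribution A^(Σ sign_k(1-2s_k)) * d^(L-1).
Tabulate the states by total A-exponent and number of loops L (A-exp: L × count):
  A^8: L=3 ×1
  A^6: L=2 ×8
  A^4: L=1 ×21, L=3 ×7
  A^2: L=2 ×54, L=4 ×2
  A^0: L=3 ×70
  A^-2: L=4 ×56
  A^-4: L=5 ×28
  A^-6: L=6 ×8
  A^-8: L=7 ×1
Each group contributes A^e * Σ count * d^(L-1):
Powers of d = -A^2 - A^-2: d^2 = A^4 + 2 + A^-4; d^3 = -A^6 - 3*A^2 - 3*A^-2 - A^-6; d^4 = A^8 + 4*A^4 + 6 + 4*A^-4 + A^-8; d^5 = -A^10 - 5*A^6 - 10*A^2 - 10*A^-2 - 5*A^-6 - A^-10; d^6 = A^12 + 6*A^8 + 15*A^4 + 20 + 15*A^-4 + 6*A^-8 + A^-12.
  A^8 * (d^2) = A^12 + 2*A^8 + A^4
  A^6 * (8*d) = -8*A^8 - 8*A^4
  A^4 * (21 + 7*d^2) = 7*A^8 + 35*A^4 + 7
  A^2 * (54*d + 2*d^3) = -2*A^8 - 60*A^4 - 60 - 2*A^-4
  A^0 * (70*d^2) = 70*A^4 + 140 + 70*A^-4
  A^-2 * (56*d^3) = -56*A^4 - 168 - 168*A^-4 - 56*A^-8
  A^-4 * (28*d^4) = 28*A^4 + 112 + 168*A^-4 + 112*A^-8 + 28*A^-12
  A^-6 * (8*d^5) = -8*A^4 - 40 - 80*A^-4 - 80*A^-8 - 40*A^-12 - 8*A^-16
  A^-8 * (d^6) = A^4 + 6 + 15*A^-4 + 20*A^-8 + 15*A^-12 + 6*A^-16 + A^-20
Summing the groups: <K> = A^12 - A^8 + 3*A^4 - 3 + 3*A^-4 - 4*A^-8 + 3*A^-12 - 2*A^-16 + A^-20
Normalise by the writhe: (-A^3)^(-w) = (-A^3)^(-4) = A^-12, so f(A) = A^-12 * <K> = 1 - A^-4 + 3*A^-8 - 3*A^-12 + 3*A^-16 - 4*A^-20 + 3*A^-24 - 2*A^-28 + A^-32.
Substitute A = t^(-1/4), i.e. A^e → t^(-e/4): V(t) = t^8 - 2*t^7 + 3*t^6 - 4*t^5 + 3*t^4 - 3*t^3 + 3*t^2 - t + 1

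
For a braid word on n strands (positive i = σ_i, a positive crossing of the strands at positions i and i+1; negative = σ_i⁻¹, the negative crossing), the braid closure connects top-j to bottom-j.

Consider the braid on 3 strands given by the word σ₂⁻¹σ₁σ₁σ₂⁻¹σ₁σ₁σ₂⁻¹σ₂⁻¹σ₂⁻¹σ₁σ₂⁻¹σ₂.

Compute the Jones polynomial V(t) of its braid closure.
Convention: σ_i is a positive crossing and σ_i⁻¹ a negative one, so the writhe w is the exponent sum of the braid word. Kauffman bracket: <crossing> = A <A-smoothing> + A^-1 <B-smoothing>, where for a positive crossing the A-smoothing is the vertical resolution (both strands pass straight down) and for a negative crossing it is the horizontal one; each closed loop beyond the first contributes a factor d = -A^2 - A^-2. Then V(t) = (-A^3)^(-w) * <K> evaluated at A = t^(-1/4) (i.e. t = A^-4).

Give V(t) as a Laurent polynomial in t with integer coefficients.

The presented braid s2^-1 s1 s1 s2^-1 s1 s1 s2^-1 s2^-1 s2^-1 s1 s2^-1 s2 on 3 strands reduces by inverse Markov moves (closure unchanged at each step):
  Deconjugate: the word is γ·β·γ⁻¹ with γ = s2^-1 (prefix) and γ⁻¹ = s2 (suffix); strip both.
Reduced to β = s1 s1 s2^-1 s1 s1 s2^-1 s2^-1 s2^-1 s1 s2^-1 on 3 strands, 10 crossings.
Compute on β:
Braid: s1 s1 s2^-1 s1 s1 s2^-1 s2^-1 s2^-1 s1 s2^-1 on 3 strands, 10 crossings.
Writhe w = (#positive) - (#negative) = 5 - 5 = 0.
State-sum expansion of <K>. There are 2^10 = 1024 states.
Each crossing splits two ways (0=vertical, 1=horizontal). The state's weight is A^(#A-smoothings - #B-smoothings) * d^(loops - 1).
Tabulate the states by total A-exponent and number of loops L (A-exp: L × count):
  A^10: L=6 ×1
  A^8: L=5 ×10
  A^6: L=4 ×43, L=6 ×2
  A^4: L=3 ×98, L=5 ×22
  A^2: L=2 ×121, L=4 ×83, L=6 ×6
  A^0: L=1 ×73, L=3 ×140, L=5 ×38, L=7 ×1
  A^-2: L=2 ×121, L=4 ×79, L=6 ×10
  A^-4: L=3 ×95, L=5 ×24, L=7 ×1
  A^-6: L=4 ×42, L=6 ×3
  A^-8: L=5 ×10
  A^-10: L=6 ×1
Each group contributes A^e * Σ count * d^(L-1):
Powers of d = -A^2 - A^-2: d^2 = A^4 + 2 + A^-4; d^3 = -A^6 - 3*A^2 - 3*A^-2 - A^-6; d^4 = A^8 + 4*A^4 + 6 + 4*A^-4 + A^-8; d^5 = -A^10 - 5*A^6 - 10*A^2 - 10*A^-2 - 5*A^-6 - A^-10; d^6 = A^12 + 6*A^8 + 15*A^4 + 20 + 15*A^-4 + 6*A^-8 + A^-12.
  A^10 * (d^5) = -A^20 - 5*A^16 - 10*A^12 - 10*A^8 - 5*A^4 - 1
  A^8 * (10*d^4) = 10*A^16 + 40*A^12 + 60*A^8 + 40*A^4 + 10
  A^6 * (43*d^3 + 2*d^5) = -2*A^16 - 53*A^12 - 149*A^8 - 149*A^4 - 53 - 2*A^-4
  A^4 * (98*d^2 + 22*d^4) = 22*A^12 + 186*A^8 + 328*A^4 + 186 + 22*A^-4
  A^2 * (121*d + 83*d^3 + 6*d^5) = -6*A^12 - 113*A^8 - 430*A^4 - 430 - 113*A^-4 - 6*A^-8
  A^0 * (73 + 140*d^2 + 38*d^4 + d^6) = A^12 + 44*A^8 + 307*A^4 + 601 + 307*A^-4 + 44*A^-8 + A^-12
  A^-2 * (121*d + 79*d^3 + 10*d^5) = -10*A^8 - 129*A^4 - 458 - 458*A^-4 - 129*A^-8 - 10*A^-12
  A^-4 * (95*d^2 + 24*d^4 + d^6) = A^8 + 30*A^4 + 206 + 354*A^-4 + 206*A^-8 + 30*A^-12 + A^-16
  A^-6 * (42*d^3 + 3*d^5) = -3*A^4 - 57 - 156*A^-4 - 156*A^-8 - 57*A^-12 - 3*A^-16
  A^-8 * (10*d^4) = 10 + 40*A^-4 + 60*A^-8 + 40*A^-12 + 10*A^-16
  A^-10 * (d^5) = -1 - 5*A^-4 - 10*A^-8 - 10*A^-12 - 5*A^-16 - A^-20
Summing the groups: <K> = -A^20 + 3*A^16 - 6*A^12 + 9*A^8 - 11*A^4 + 13 - 11*A^-4 + 9*A^-8 - 6*A^-12 + 3*A^-16 - A^-20
Normalise by the writhe: (-A^3)^(-w) = (-A^3)^(0) = 1, so f(A) = 1 * <K> = -A^20 + 3*A^16 - 6*A^12 + 9*A^8 - 11*A^4 + 13 - 11*A^-4 + 9*A^-8 - 6*A^-12 + 3*A^-16 - A^-20.
Substitute A = t^(-1/4), i.e. A^e → t^(-e/4): V(t) = -t^5 + 3*t^4 - 6*t^3 + 9*t^2 - 11*t + 13 - 11*t^-1 + 9*t^-2 - 6*t^-3 + 3*t^-4 - t^-5

Answer: -t^5 + 3*t^4 - 6*t^3 + 9*t^2 - 11*t + 13 - 11*t^-1 + 9*t^-2 - 6*t^-3 + 3*t^-4 - t^-5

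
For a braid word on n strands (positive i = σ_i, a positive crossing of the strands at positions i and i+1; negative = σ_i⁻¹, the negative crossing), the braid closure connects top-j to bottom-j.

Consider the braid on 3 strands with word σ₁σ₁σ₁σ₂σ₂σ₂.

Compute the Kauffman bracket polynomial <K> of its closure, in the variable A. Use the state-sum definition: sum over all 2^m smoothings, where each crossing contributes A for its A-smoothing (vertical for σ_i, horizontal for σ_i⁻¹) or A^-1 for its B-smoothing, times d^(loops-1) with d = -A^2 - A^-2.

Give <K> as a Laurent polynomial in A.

A^10 + 2*A^2 - 2*A^-2 + A^-6 - 2*A^-10 + A^-14

Derivation:
Braid: s1 s1 s1 s2 s2 s2 on 3 strands, 6 crossings.
Writhe w = (#positive) - (#negative) = 6 - 0 = 6.
Enumerate smoothing states for the bracket polynomial. There are 2^6 = 64 states.
Each crossing splits two ways (0=vertical, 1=horizontal). The state's weight is A^(#A-smoothings - #B-smoothings) * d^(loops - 1).
Tabulate the states by total A-exponent and number of loops L (A-exp: L × count):
  A^6: L=3 ×1
  A^4: L=2 ×6
  A^2: L=1 ×9, L=3 ×6
  A^0: L=2 ×18, L=4 ×2
  A^-2: L=3 ×15
  A^-4: L=4 ×6
  A^-6: L=5 ×1
Each group contributes A^e * Σ count * d^(L-1):
Powers of d = -A^2 - A^-2: d^2 = A^4 + 2 + A^-4; d^3 = -A^6 - 3*A^2 - 3*A^-2 - A^-6; d^4 = A^8 + 4*A^4 + 6 + 4*A^-4 + A^-8.
  A^6 * (d^2) = A^10 + 2*A^6 + A^2
  A^4 * (6*d) = -6*A^6 - 6*A^2
  A^2 * (9 + 6*d^2) = 6*A^6 + 21*A^2 + 6*A^-2
  A^0 * (18*d + 2*d^3) = -2*A^6 - 24*A^2 - 24*A^-2 - 2*A^-6
  A^-2 * (15*d^2) = 15*A^2 + 30*A^-2 + 15*A^-6
  A^-4 * (6*d^3) = -6*A^2 - 18*A^-2 - 18*A^-6 - 6*A^-10
  A^-6 * (d^4) = A^2 + 4*A^-2 + 6*A^-6 + 4*A^-10 + A^-14
Summing the groups: <K> = A^10 + 2*A^2 - 2*A^-2 + A^-6 - 2*A^-10 + A^-14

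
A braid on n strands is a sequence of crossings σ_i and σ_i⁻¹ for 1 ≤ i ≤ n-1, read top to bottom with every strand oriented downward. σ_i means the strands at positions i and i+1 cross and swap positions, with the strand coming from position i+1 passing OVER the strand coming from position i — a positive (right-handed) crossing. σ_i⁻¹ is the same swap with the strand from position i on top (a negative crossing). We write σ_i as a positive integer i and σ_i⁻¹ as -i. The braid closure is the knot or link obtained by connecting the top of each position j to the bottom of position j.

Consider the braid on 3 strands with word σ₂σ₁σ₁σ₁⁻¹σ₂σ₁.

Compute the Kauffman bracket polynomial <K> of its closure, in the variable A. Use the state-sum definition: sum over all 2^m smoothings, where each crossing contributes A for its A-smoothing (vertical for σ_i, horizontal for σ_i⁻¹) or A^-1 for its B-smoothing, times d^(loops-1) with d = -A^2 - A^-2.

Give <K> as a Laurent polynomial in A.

First cancel adjacent σ_i σ_i⁻¹ pairs (Reidemeister II — same braid, same closure): s2 s1 s1 s1^-1 s2 s1 → s2 s1 s2 s1.
Braid: s2 s1 s2 s1 on 3 strands, 4 crossings.
Writhe w = (#positive) - (#negative) = 4 - 0 = 4.
State-sum expansion of <K>. There are 2^4 = 16 states.
Each crossing splits two ways (0=vertical, 1=horizontal). The state's weight is A^(#A-smoothings - #B-smoothings) * d^(loops - 1).
  state 0000: A-exp=+4, loops=3, term = A^4 * d^2
  state 0001: A-exp=+2, loops=2, term = A^2 * d^1
  state 0010: A-exp=+2, loops=2, term = A^2 * d^1
  state 0011: A-exp=+0, loops=1, term = A^0 * d^0
  state 0100: A-exp=+2, loops=2, term = A^2 * d^1
  state 0101: A-exp=+0, loops=3, term = A^0 * d^2
  state 0110: A-exp=+0, loops=1, term = A^0 * d^0
  state 0111: A-exp=-2, loops=2, term = A^-2 * d^1
  state 1000: A-exp=+2, loops=2, term = A^2 * d^1
  state 1001: A-exp=+0, loops=1, term = A^0 * d^0
  state 1010: A-exp=+0, loops=3, term = A^0 * d^2
  state 1011: A-exp=-2, loops=2, term = A^-2 * d^1
  state 1100: A-exp=+0, loops=1, term = A^0 * d^0
  state 1101: A-exp=-2, loops=2, term = A^-2 * d^1
  state 1110: A-exp=-2, loops=2, term = A^-2 * d^1
  state 1111: A-exp=-4, loops=1, term = A^-4 * d^0
Collect the terms by A-exponent (count of states per loop number):
Powers of d = -A^2 - A^-2: d^2 = A^4 + 2 + A^-4.
  A^4 * (d^2) = A^8 + 2*A^4 + 1
  A^2 * (4*d) = -4*A^4 - 4
  A^0 * (4 + 2*d^2) = 2*A^4 + 8 + 2*A^-4
  A^-2 * (4*d) = -4 - 4*A^-4
  A^-4 * (1) = A^-4
Summing the groups: <K> = A^8 + 1 - A^-4

Answer: A^8 + 1 - A^-4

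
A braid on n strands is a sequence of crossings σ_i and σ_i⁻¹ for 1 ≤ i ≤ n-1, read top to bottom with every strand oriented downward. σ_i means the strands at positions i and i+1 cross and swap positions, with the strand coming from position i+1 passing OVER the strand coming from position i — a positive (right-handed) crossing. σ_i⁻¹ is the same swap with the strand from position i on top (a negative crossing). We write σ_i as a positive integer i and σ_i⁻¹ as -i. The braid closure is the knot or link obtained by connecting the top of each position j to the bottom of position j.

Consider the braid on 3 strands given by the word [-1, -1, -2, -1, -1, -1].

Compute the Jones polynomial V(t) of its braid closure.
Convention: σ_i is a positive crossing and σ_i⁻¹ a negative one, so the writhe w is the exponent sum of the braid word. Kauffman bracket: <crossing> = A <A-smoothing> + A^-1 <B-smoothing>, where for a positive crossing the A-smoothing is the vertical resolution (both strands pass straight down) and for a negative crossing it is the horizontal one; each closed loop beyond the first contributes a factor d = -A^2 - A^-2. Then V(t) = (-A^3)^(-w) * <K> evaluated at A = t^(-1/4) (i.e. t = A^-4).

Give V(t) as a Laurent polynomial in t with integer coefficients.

Braid: s1^-1 s1^-1 s2^-1 s1^-1 s1^-1 s1^-1 on 3 strands, 6 crossings.
Writhe w = (#positive) - (#negative) = 0 - 6 = -6.
State-sum expansion of <K>. There are 2^6 = 64 states.
Each crossing splits two ways (0=vertical, 1=horizontal). The state's weight is A^(#A-smoothings - #B-smoothings) * d^(loops - 1).
Tabulate the states by total A-exponent and number of loops L (A-exp: L × count):
  A^6: L=5 ×1
  A^4: L=4 ×5, L=6 ×1
  A^2: L=3 ×10, L=5 ×5
  A^0: L=2 ×10, L=4 ×10
  A^-2: L=1 ×5, L=3 ×10
  A^-4: L=2 ×6
  A^-6: L=3 ×1
Each group contributes A^e * Σ count * d^(L-1):
Powers of d = -A^2 - A^-2: d^2 = A^4 + 2 + A^-4; d^3 = -A^6 - 3*A^2 - 3*A^-2 - A^-6; d^4 = A^8 + 4*A^4 + 6 + 4*A^-4 + A^-8; d^5 = -A^10 - 5*A^6 - 10*A^2 - 10*A^-2 - 5*A^-6 - A^-10.
  A^6 * (d^4) = A^14 + 4*A^10 + 6*A^6 + 4*A^2 + A^-2
  A^4 * (5*d^3 + d^5) = -A^14 - 10*A^10 - 25*A^6 - 25*A^2 - 10*A^-2 - A^-6
  A^2 * (10*d^2 + 5*d^4) = 5*A^10 + 30*A^6 + 50*A^2 + 30*A^-2 + 5*A^-6
  A^0 * (10*d + 10*d^3) = -10*A^6 - 40*A^2 - 40*A^-2 - 10*A^-6
  A^-2 * (5 + 10*d^2) = 10*A^2 + 25*A^-2 + 10*A^-6
  A^-4 * (6*d) = -6*A^-2 - 6*A^-6
  A^-6 * (d^2) = A^-2 + 2*A^-6 + A^-10
Summing the groups: <K> = -A^10 + A^6 - A^2 + A^-2 + A^-10
Normalise by the writhe: (-A^3)^(-w) = (-A^3)^(6) = A^18, so f(A) = A^18 * <K> = -A^28 + A^24 - A^20 + A^16 + A^8.
Substitute A = t^(-1/4), i.e. A^e → t^(-e/4): V(t) = t^-2 + t^-4 - t^-5 + t^-6 - t^-7

Answer: t^-2 + t^-4 - t^-5 + t^-6 - t^-7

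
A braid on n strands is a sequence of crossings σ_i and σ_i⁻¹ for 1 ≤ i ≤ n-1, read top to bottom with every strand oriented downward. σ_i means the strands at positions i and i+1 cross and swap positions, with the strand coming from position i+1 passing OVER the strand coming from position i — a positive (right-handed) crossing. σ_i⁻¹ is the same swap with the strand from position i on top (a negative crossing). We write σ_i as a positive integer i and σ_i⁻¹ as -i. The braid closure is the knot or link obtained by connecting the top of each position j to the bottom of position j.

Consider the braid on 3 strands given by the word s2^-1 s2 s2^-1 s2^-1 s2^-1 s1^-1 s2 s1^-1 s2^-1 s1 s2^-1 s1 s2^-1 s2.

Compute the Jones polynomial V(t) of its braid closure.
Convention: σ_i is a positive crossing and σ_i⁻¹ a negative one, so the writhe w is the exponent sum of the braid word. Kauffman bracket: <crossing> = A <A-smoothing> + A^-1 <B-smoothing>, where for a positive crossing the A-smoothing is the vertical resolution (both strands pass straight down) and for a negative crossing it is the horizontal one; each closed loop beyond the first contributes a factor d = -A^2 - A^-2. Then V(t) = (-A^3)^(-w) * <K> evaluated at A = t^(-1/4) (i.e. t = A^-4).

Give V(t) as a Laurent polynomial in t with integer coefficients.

-1 + 3*t^-1 - 3*t^-2 + 5*t^-3 - 5*t^-4 + 4*t^-5 - 3*t^-6 + 2*t^-7 - t^-8

Derivation:
The presented braid s2^-1 s2 s2^-1 s2^-1 s2^-1 s1^-1 s2 s1^-1 s2^-1 s1 s2^-1 s1 s2^-1 s2 on 3 strands reduces by inverse Markov moves (closure unchanged at each step):
  Deconjugate: the word is γ·β·γ⁻¹ with γ = s2^-1 s2 (prefix) and γ⁻¹ = s2^-1 s2 (suffix); strip both.
Reduced to β = s2^-1 s2^-1 s2^-1 s1^-1 s2 s1^-1 s2^-1 s1 s2^-1 s1 on 3 strands, 10 crossings.
Compute on β:
Braid: s2^-1 s2^-1 s2^-1 s1^-1 s2 s1^-1 s2^-1 s1 s2^-1 s1 on 3 strands, 10 crossings.
Writhe w = (#positive) - (#negative) = 3 - 7 = -4.
State-sum expansion of <K>. There are 2^10 = 1024 states.
For each crossing: s=0 is the vertical smoothing, s=1 horizontal. Crossing k contributes A^(sign_k * (1 - 2*s_k)); loop factor d = -A^2 - A^-2.
Tabulate the states by total A-exponent and number of loops L (A-exp: L × count):
  A^10: L=6 ×1
  A^8: L=5 ×10
  A^6: L=4 ×41, L=6 ×4
  A^4: L=3 ×88, L=5 ×31, L=7 ×1
  A^2: L=2 ×102, L=4 ×99, L=6 ×9
  A^0: L=1 ×54, L=3 ×162, L=5 ×36
  A^-2: L=2 ×134, L=4 ×74, L=6 ×2
  A^-4: L=1 ×30, L=3 ×82, L=5 ×8
  A^-6: L=2 ×32, L=4 ×13
  A^-8: L=1 ×3, L=3 ×7
  A^-10: L=2 ×1
Each group contributes A^e * Σ count * d^(L-1):
Powers of d = -A^2 - A^-2: d^2 = A^4 + 2 + A^-4; d^3 = -A^6 - 3*A^2 - 3*A^-2 - A^-6; d^4 = A^8 + 4*A^4 + 6 + 4*A^-4 + A^-8; d^5 = -A^10 - 5*A^6 - 10*A^2 - 10*A^-2 - 5*A^-6 - A^-10; d^6 = A^12 + 6*A^8 + 15*A^4 + 20 + 15*A^-4 + 6*A^-8 + A^-12.
  A^10 * (d^5) = -A^20 - 5*A^16 - 10*A^12 - 10*A^8 - 5*A^4 - 1
  A^8 * (10*d^4) = 10*A^16 + 40*A^12 + 60*A^8 + 40*A^4 + 10
  A^6 * (41*d^3 + 4*d^5) = -4*A^16 - 61*A^12 - 163*A^8 - 163*A^4 - 61 - 4*A^-4
  A^4 * (88*d^2 + 31*d^4 + d^6) = A^16 + 37*A^12 + 227*A^8 + 382*A^4 + 227 + 37*A^-4 + A^-8
  A^2 * (102*d + 99*d^3 + 9*d^5) = -9*A^12 - 144*A^8 - 489*A^4 - 489 - 144*A^-4 - 9*A^-8
  A^0 * (54 + 162*d^2 + 36*d^4) = 36*A^8 + 306*A^4 + 594 + 306*A^-4 + 36*A^-8
  A^-2 * (134*d + 74*d^3 + 2*d^5) = -2*A^8 - 84*A^4 - 376 - 376*A^-4 - 84*A^-8 - 2*A^-12
  A^-4 * (30 + 82*d^2 + 8*d^4) = 8*A^4 + 114 + 242*A^-4 + 114*A^-8 + 8*A^-12
  A^-6 * (32*d + 13*d^3) = -13 - 71*A^-4 - 71*A^-8 - 13*A^-12
  A^-8 * (3 + 7*d^2) = 7*A^-4 + 17*A^-8 + 7*A^-12
  A^-10 * (d) = -A^-8 - A^-12
Summing the groups: <K> = -A^20 + 2*A^16 - 3*A^12 + 4*A^8 - 5*A^4 + 5 - 3*A^-4 + 3*A^-8 - A^-12
Normalise by the writhe: (-A^3)^(-w) = (-A^3)^(4) = A^12, so f(A) = A^12 * <K> = -A^32 + 2*A^28 - 3*A^24 + 4*A^20 - 5*A^16 + 5*A^12 - 3*A^8 + 3*A^4 - 1.
Substitute A = t^(-1/4), i.e. A^e → t^(-e/4): V(t) = -1 + 3*t^-1 - 3*t^-2 + 5*t^-3 - 5*t^-4 + 4*t^-5 - 3*t^-6 + 2*t^-7 - t^-8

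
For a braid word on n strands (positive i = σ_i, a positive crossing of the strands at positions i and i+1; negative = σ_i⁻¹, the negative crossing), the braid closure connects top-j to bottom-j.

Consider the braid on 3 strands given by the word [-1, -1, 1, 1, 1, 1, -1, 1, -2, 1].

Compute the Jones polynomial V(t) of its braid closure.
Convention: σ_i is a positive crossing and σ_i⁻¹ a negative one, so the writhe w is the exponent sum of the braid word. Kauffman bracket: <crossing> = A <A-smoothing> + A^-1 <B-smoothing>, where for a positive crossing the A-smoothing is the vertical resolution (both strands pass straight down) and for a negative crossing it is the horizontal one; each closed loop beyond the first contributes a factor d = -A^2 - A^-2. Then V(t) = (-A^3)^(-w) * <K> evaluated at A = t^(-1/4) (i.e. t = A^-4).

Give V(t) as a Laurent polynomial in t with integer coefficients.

The presented braid s1^-1 s1^-1 s1 s1 s1 s1 s1^-1 s1 s2^-1 s1 on 3 strands reduces by inverse Markov moves (closure unchanged at each step):
  Deconjugate: the word is γ·β·γ⁻¹ with γ = s1^-1 (prefix) and γ⁻¹ = s1 (suffix); strip both.
  Destabilize: the word has the form β·s2^-1 where s2^-1 occurs only as the final letter (β ∈ B_2); drop it and the last strand → 2 strands.
  Deconjugate: the word is γ·β·γ⁻¹ with γ = s1^-1 s1 (prefix) and γ⁻¹ = s1^-1 s1 (suffix); strip both.
Reduced to β = s1 s1 s1 on 2 strands, 3 crossings.
Compute on β:
Braid: s1 s1 s1 on 2 strands, 3 crossings.
Writhe w = (#positive) - (#negative) = 3 - 0 = 3.
Enumerate smoothing states for the bracket polynomial. There are 2^3 = 8 states.
Each crossing splits two ways (0=vertical, 1=horizontal). The state's weight is A^(#A-smoothings - #B-smoothings) * d^(loops - 1).
  state 000: A-exp=+3, loops=2, term = A^3 * d^1
  state 001: A-exp=+1, loops=1, term = A^1 * d^0
  state 010: A-exp=+1, loops=1, term = A^1 * d^0
  state 011: A-exp=-1, loops=2, term = A^-1 * d^1
  state 100: A-exp=+1, loops=1, term = A^1 * d^0
  state 101: A-exp=-1, loops=2, term = A^-1 * d^1
  state 110: A-exp=-1, loops=2, term = A^-1 * d^1
  state 111: A-exp=-3, loops=3, term = A^-3 * d^2
Collect the terms by A-exponent (count of states per loop number):
Powers of d = -A^2 - A^-2: d^2 = A^4 + 2 + A^-4.
  A^3 * (d) = -A^5 - A
  A^1 * (3) = 3*A
  A^-1 * (3*d) = -3*A - 3*A^-3
  A^-3 * (d^2) = A + 2*A^-3 + A^-7
Summing the groups: <K> = -A^5 - A^-3 + A^-7
Normalise by the writhe: (-A^3)^(-w) = (-A^3)^(-3) = -A^-9, so f(A) = -A^-9 * <K> = A^-4 + A^-12 - A^-16.
Substitute A = t^(-1/4), i.e. A^e → t^(-e/4): V(t) = -t^4 + t^3 + t

Answer: -t^4 + t^3 + t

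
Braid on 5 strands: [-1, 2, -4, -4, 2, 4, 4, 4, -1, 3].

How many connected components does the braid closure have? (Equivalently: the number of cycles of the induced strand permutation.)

3

Derivation:
Track the strand permutation on 5 strands, starting from identity.
  step 1: s1^-1 swaps positions 1,2 -> [2 1 3 4 5]
  step 2: s2 swaps positions 2,3 -> [2 3 1 4 5]
  step 3: s4^-1 swaps positions 4,5 -> [2 3 1 5 4]
  step 4: s4^-1 swaps positions 4,5 -> [2 3 1 4 5]
  step 5: s2 swaps positions 2,3 -> [2 1 3 4 5]
  step 6: s4 swaps positions 4,5 -> [2 1 3 5 4]
  step 7: s4 swaps positions 4,5 -> [2 1 3 4 5]
  step 8: s4 swaps positions 4,5 -> [2 1 3 5 4]
  step 9: s1^-1 swaps positions 1,2 -> [1 2 3 5 4]
  step 10: s3 swaps positions 3,4 -> [1 2 5 3 4]
Final permutation (position -> original strand): [1 2 5 3 4]
Closure components = cycle count of this permutation = 3.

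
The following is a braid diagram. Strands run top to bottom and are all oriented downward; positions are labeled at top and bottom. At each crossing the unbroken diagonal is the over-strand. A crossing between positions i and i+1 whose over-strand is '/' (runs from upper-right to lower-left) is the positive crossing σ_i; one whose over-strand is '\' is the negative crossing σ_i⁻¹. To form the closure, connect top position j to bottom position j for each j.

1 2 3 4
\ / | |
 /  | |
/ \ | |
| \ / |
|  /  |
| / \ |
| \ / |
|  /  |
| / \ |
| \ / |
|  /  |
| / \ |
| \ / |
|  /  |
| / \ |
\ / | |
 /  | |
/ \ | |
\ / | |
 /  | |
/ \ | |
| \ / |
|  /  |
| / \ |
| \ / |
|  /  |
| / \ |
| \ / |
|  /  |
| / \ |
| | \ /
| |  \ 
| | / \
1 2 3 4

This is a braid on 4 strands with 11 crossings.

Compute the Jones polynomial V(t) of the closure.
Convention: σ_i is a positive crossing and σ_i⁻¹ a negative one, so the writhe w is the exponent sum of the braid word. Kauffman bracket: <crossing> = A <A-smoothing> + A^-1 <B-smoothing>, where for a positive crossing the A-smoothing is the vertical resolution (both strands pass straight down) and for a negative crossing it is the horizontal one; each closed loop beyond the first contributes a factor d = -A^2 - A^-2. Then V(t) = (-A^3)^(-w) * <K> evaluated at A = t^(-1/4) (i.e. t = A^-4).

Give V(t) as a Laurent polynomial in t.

-t^12 + t^11 - t^10 + t^9 - t^8 + t^6 + t^4

Derivation:
Reading the diagram top to bottom ('/'-over between positions i,i+1 = s_i, '\'-over = s_i^-1): braid word = s1 s2 s2 s2 s2 s1 s1 s2 s2 s2 s3^-1.
The presented braid s1 s2 s2 s2 s2 s1 s1 s2 s2 s2 s3^-1 on 4 strands reduces by inverse Markov moves (closure unchanged at each step):
  Destabilize: the word has the form β·s3^-1 where s3^-1 occurs only as the final letter (β ∈ B_3); drop it and the last strand → 3 strands.
Reduced to β = s1 s2 s2 s2 s2 s1 s1 s2 s2 s2 on 3 strands, 10 crossings.
Compute on β:
Braid: s1 s2 s2 s2 s2 s1 s1 s2 s2 s2 on 3 strands, 10 crossings.
Writhe w = (#positive) - (#negative) = 10 - 0 = 10.
Computing the Kauffman bracket via state sum. There are 2^10 = 1024 states.
For each crossing: s=0 is the vertical smoothing, s=1 horizontal. Crossing k contributes A^(sign_k * (1 - 2*s_k)); loop factor d = -A^2 - A^-2.
Tabulate the states by total A-exponent and number of loops L (A-exp: L × count):
  A^10: L=3 ×1
  A^8: L=2 ×10
  A^6: L=1 ×21, L=3 ×24
  A^4: L=2 ×84, L=4 ×36
  A^2: L=1 ×24, L=3 ×151, L=5 ×35
  A^0: L=2 ×72, L=4 ×159, L=6 ×21
  A^-2: L=3 ×98, L=5 ×105, L=7 ×7
  A^-4: L=4 ×76, L=6 ×43, L=8 ×1
  A^-6: L=5 ×35, L=7 ×10
  A^-8: L=6 ×9, L=8 ×1
  A^-10: L=7 ×1
Each group contributes A^e * Σ count * d^(L-1):
Powers of d = -A^2 - A^-2: d^2 = A^4 + 2 + A^-4; d^3 = -A^6 - 3*A^2 - 3*A^-2 - A^-6; d^4 = A^8 + 4*A^4 + 6 + 4*A^-4 + A^-8; d^5 = -A^10 - 5*A^6 - 10*A^2 - 10*A^-2 - 5*A^-6 - A^-10; d^6 = A^12 + 6*A^8 + 15*A^4 + 20 + 15*A^-4 + 6*A^-8 + A^-12; d^7 = -A^14 - 7*A^10 - 21*A^6 - 35*A^2 - 35*A^-2 - 21*A^-6 - 7*A^-10 - A^-14.
  A^10 * (d^2) = A^14 + 2*A^10 + A^6
  A^8 * (10*d) = -10*A^10 - 10*A^6
  A^6 * (21 + 24*d^2) = 24*A^10 + 69*A^6 + 24*A^2
  A^4 * (84*d + 36*d^3) = -36*A^10 - 192*A^6 - 192*A^2 - 36*A^-2
  A^2 * (24 + 151*d^2 + 35*d^4) = 35*A^10 + 291*A^6 + 536*A^2 + 291*A^-2 + 35*A^-6
  A^0 * (72*d + 159*d^3 + 21*d^5) = -21*A^10 - 264*A^6 - 759*A^2 - 759*A^-2 - 264*A^-6 - 21*A^-10
  A^-2 * (98*d^2 + 105*d^4 + 7*d^6) = 7*A^10 + 147*A^6 + 623*A^2 + 966*A^-2 + 623*A^-6 + 147*A^-10 + 7*A^-14
  A^-4 * (76*d^3 + 43*d^5 + d^7) = -A^10 - 50*A^6 - 312*A^2 - 693*A^-2 - 693*A^-6 - 312*A^-10 - 50*A^-14 - A^-18
  A^-6 * (35*d^4 + 10*d^6) = 10*A^6 + 95*A^2 + 290*A^-2 + 410*A^-6 + 290*A^-10 + 95*A^-14 + 10*A^-18
  A^-8 * (9*d^5 + d^7) = -A^6 - 16*A^2 - 66*A^-2 - 125*A^-6 - 125*A^-10 - 66*A^-14 - 16*A^-18 - A^-22
  A^-10 * (d^6) = A^2 + 6*A^-2 + 15*A^-6 + 20*A^-10 + 15*A^-14 + 6*A^-18 + A^-22
Summing the groups: <K> = A^14 + A^6 - A^-2 + A^-6 - A^-10 + A^-14 - A^-18
Normalise by the writhe: (-A^3)^(-w) = (-A^3)^(-10) = A^-30, so f(A) = A^-30 * <K> = A^-16 + A^-24 - A^-32 + A^-36 - A^-40 + A^-44 - A^-48.
Substitute A = t^(-1/4), i.e. A^e → t^(-e/4): V(t) = -t^12 + t^11 - t^10 + t^9 - t^8 + t^6 + t^4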